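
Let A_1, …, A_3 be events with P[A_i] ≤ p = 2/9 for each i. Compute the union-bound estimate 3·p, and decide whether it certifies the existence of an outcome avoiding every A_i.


Union bound: P[∪_{i=1}^{3} A_i] ≤ Σ_i P[A_i] ≤ 3·p = 3·(2/9) = 2/3.
Numerically: 2/3 ≈ 0.6667.
Is 2/3 < 1? YES.
Since P[∪ A_i] ≤ 2/3 < 1, the complement has P[∩ A_i^c] ≥ 1 − 2/3 = 1/3 > 0, so some outcome avoids every A_i.

3·p = 2/3 ≈ 0.6667; existence CERTIFIED by the union bound.


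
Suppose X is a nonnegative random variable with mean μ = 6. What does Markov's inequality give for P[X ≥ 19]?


μ = E[X] = 6, a = 19.
Markov: P[X ≥ 19] ≤ μ/a = (6)/19 = 6/19.
Numerically: ≈ 0.3158.
(Since a = 19 > μ = 6.0000, the bound 6/19 is < 1 and informative.)

P[X ≥ 19] ≤ 6/19 ≈ 0.3158.


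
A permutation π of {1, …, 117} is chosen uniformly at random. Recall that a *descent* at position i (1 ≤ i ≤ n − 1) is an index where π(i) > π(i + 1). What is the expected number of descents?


Write X = Σ X_I over i = 1, …, 116, with X_I the indicator of one descent.
There are 116 indicators.
For each fixed i, the pair (π(i), π(i+1)) is a uniformly random ordered pair of distinct values from {1, …, 117}; by symmetry P[π(i) > π(i+1)] = 1/2.
By linearity: E[X] = 116 · (1/2) = (117 − 1) · (1/2) = 58 ≈ 58.000.

E[X] = 58 = 58.000.


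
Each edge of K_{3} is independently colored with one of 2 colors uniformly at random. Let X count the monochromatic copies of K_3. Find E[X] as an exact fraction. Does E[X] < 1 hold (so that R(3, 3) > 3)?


E[X] = C(3, 3) · 2^{1 − 3} = 1 · 2^{−2} = 1/4.
As a reduced fraction: E[X] = 1/4 ≈ 0.250.
Is E[X] < 1? YES.
Since E[X] < 1, there exists a 2-coloring of K_{3} with no monochromatic K_3; hence R(3, 3) > 3.

E[X] = 1/4 ≈ 0.250; E[X] < 1, so R(3, 3) > 3.


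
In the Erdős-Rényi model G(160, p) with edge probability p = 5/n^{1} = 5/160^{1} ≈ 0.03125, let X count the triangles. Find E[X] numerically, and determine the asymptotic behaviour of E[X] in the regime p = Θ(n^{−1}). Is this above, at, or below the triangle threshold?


Number of potential triangles: C(160, 3) = 669920.
Each occurs with probability p³ ≈ (0.03125)³ ≈ 3.051758e-05.
By linearity: E[X] = C(160, 3)·p³ ≈ 669920 · 3.051758e-05 ≈ 20.4443.
Here α = 1, so p = 5/n is exactly at the triangle threshold p ~ 1/n. Asymptotically E[X] → c³/6 = 5³/6 = 125/6 ≈ 20.8333, a bounded constant. In this regime the triangle count is asymptotically Poisson(c³/6).

E[X] ≈ 20.4443; in regime p = Θ(1/n^{1}) E[X] stays bounded (at the triangle threshold p ~ 1/n).


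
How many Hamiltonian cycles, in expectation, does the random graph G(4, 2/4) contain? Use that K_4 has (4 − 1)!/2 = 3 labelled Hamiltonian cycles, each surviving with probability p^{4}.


K_4 has (4 − 1)!/2 = 3 labelled Hamiltonian cycles.
For each such Hamiltonian cycle H, let X_H = 1 if all 4 edges of H are present in G. Then P[X_H = 1] = p^{4} = (1/2)^{4} = 1/16.
By linearity of expectation: E[X] = Σ_H E[X_H] = 3 · p^{4} = 3 · 1/16 = 3/16.
Numerically: E[X] ≈ 0.1875.

E[X] = 3 · (1/2)^{4} = 3/16 ≈ 0.1875.


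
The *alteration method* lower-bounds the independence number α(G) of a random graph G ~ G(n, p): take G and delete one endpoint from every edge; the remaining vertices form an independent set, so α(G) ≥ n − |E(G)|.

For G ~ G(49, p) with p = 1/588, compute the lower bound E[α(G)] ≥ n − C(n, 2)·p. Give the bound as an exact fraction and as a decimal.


E[|E(G)|] = C(49, 2)·p = 1176 · (1/588) = 2.
E[α(G)] ≥ n − E[|E(G)|] = 49 − 2 = 47.
Numerically: ≈ 47.000.
(This is only a lower bound; the true E[α(G)] may be larger.)

E[α(G)] ≥ 47 ≈ 47.000.


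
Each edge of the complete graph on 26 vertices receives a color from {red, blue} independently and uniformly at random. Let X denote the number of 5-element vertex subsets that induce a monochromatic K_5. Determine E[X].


Let X = Σ_S X_S over the C(26, 5) = 65780 subsets S of size 5, where X_S = 1 if the K_5 on S is monochromatic.
For a fixed S, the K_5 on S has C(5, 2) = 10 edges. P[all 10 edges red] = (1/2)^10, and likewise for blue, so P[monochromatic] = 2·(1/2)^10 = 2^{1 − 10} = 1/512.
By linearity: E[X] = C(26, 5) · 2^{1 − 10} = 65780 · 1/512 = 16445/128.
Numerically: E[X] ≈ 128.47656.

E[X] = C(26,5)·2^(1−C(5,2)) = 16445/128 ≈ 128.47656.


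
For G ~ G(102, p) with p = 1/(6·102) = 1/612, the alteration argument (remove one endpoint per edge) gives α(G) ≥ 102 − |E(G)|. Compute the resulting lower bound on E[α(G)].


E[|E(G)|] = C(102, 2)·p = 5151 · (1/612) = 101/12.
E[α(G)] ≥ n − E[|E(G)|] = 102 − 101/12 = 1123/12.
Numerically: ≈ 93.58333.
(This is only a lower bound; the true E[α(G)] may be larger.)

E[α(G)] ≥ 1123/12 ≈ 93.58333.


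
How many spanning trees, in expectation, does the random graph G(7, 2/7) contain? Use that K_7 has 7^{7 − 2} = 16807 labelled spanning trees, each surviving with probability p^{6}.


K_7 has 7^{7 − 2} = 16807 labelled spanning trees.
For each such spanning tree H, let X_H = 1 if all 6 edges of H are present in G. Then P[X_H = 1] = p^{6} = (2/7)^{6} = 64/117649.
By linearity of expectation: E[X] = Σ_H E[X_H] = 16807 · p^{6} = 16807 · 64/117649 = 64/7.
Numerically: E[X] ≈ 9.143.

E[X] = 16807 · (2/7)^{6} = 64/7 ≈ 9.143.


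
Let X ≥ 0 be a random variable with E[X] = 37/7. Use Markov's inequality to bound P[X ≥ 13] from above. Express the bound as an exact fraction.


μ = E[X] = 37/7, a = 13.
Markov: P[X ≥ 13] ≤ μ/a = (37/7)/13 = 37/91.
Numerically: ≈ 0.407.
(Since a = 13 > μ = 5.286, the bound 37/91 is < 1 and informative.)

P[X ≥ 13] ≤ 37/91 ≈ 0.407.


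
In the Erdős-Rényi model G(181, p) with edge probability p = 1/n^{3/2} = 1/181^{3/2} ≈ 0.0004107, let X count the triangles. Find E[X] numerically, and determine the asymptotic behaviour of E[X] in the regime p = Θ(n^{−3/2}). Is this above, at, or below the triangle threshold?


Number of potential triangles: C(181, 3) = 971970.
Each occurs with probability p³ ≈ (0.0004107)³ ≈ 6.925425e-11.
By linearity: E[X] = C(181, 3)·p³ ≈ 971970 · 6.925425e-11 ≈ 0.0001.
Since α = 3/2 > 1, p = c/n^{3/2} = o(1/n) is below the triangle threshold p ~ 1/n. Asymptotically E[X] ~ (c³/6)·n^{3(1−α)} = (1³/6)·n^{-1.5} → 0, so by Markov's inequality G has no triangles w.h.p.

E[X] ≈ 0.0001; in regime p = Θ(1/n^{3/2}) E[X] tends to 0 (below the triangle threshold p ~ 1/n).


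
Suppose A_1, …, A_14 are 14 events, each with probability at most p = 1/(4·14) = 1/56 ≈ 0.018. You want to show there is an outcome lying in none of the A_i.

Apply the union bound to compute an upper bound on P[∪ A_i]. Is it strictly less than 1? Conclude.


Union bound: P[∪_{i=1}^{14} A_i] ≤ Σ_i P[A_i] ≤ 14·p = 14·(1/56) = 1/4.
Numerically: 1/4 ≈ 0.250.
Is 1/4 < 1? YES.
Since P[∪ A_i] ≤ 1/4 < 1, the complement has P[∩ A_i^c] ≥ 1 − 1/4 = 3/4 > 0, so some outcome avoids every A_i.

14·p = 1/4 ≈ 0.250; existence CERTIFIED by the union bound.


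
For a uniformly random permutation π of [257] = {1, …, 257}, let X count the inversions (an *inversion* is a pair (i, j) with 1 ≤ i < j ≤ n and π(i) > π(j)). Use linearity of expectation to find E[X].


Write X = Σ X_I over the C(257, 2) = 32896 pairs i < j, with X_I the indicator of one inversion.
There are 32896 indicators.
For each fixed pair i < j, the values π(i) and π(j) are two distinct elements of {1, …, 257} in uniformly random order; by symmetry P[π(i) > π(j)] = 1/2.
By linearity: E[X] = 32896 · (1/2) = C(257, 2) · (1/2) = 32896/2 = 16448 ≈ 16448.00000.

E[X] = 16448 = 16448.00000.


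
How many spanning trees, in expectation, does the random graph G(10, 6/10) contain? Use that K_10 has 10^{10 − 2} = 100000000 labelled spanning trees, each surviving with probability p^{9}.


K_10 has 10^{10 − 2} = 100000000 labelled spanning trees.
For each such spanning tree H, let X_H = 1 if all 9 edges of H are present in G. Then P[X_H = 1] = p^{9} = (3/5)^{9} = 19683/1953125.
By linearity: E[X] = Σ_H E[X_H] = 100000000 · p^{9} = 100000000 · 19683/1953125 = 5038848/5.
Numerically: E[X] ≈ 1.01e+06.

E[X] = 100000000 · (3/5)^{9} = 5038848/5 ≈ 1.01e+06.


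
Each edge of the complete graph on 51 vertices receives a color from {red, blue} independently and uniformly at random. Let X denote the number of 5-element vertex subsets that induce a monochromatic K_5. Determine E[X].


Let X = Σ_S X_S over the C(51, 5) = 2349060 subsets S of size 5, where X_S = 1 if the K_5 on S is monochromatic.
For a fixed S, the K_5 on S has C(5, 2) = 10 edges. P[all 10 edges red] = (1/2)^10, and likewise for blue, so P[monochromatic] = 2·(1/2)^10 = 2^{1 − 10} = 1/512.
Summing: E[X] = C(51, 5) · 2^{1 − 10} = 2349060 · 1/512 = 587265/128.
Numerically: E[X] ≈ 4588.0078.

E[X] = C(51,5)·2^(1−C(5,2)) = 587265/128 ≈ 4588.0078.


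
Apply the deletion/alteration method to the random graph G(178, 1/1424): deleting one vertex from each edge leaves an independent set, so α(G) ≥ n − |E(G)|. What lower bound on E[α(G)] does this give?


E[|E(G)|] = C(178, 2)·p = 15753 · (1/1424) = 177/16.
E[α(G)] ≥ n − E[|E(G)|] = 178 − 177/16 = 2671/16.
Numerically: ≈ 166.938.
(This is only a lower bound; the true E[α(G)] may be larger.)

E[α(G)] ≥ 2671/16 ≈ 166.938.


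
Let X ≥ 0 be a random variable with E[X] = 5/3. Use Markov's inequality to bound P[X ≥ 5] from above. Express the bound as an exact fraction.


μ = E[X] = 5/3, a = 5.
Markov: P[X ≥ 5] ≤ μ/a = (5/3)/5 = 1/3.
Numerically: ≈ 0.333.
(Since a = 5 > μ = 1.667, the bound 1/3 is < 1 and informative.)

P[X ≥ 5] ≤ 1/3 ≈ 0.333.


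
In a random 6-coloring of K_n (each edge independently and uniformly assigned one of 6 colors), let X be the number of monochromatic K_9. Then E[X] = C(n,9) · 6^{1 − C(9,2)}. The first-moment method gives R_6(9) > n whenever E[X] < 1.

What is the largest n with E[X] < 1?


We need C(n, 9) · 6^{1 − 36} < 1, i.e. C(n, 9) < 6^{36 − 1} = 1719070799748422591028658176.
Check values of n near the boundary:
  n = 4403: C(4403, 9) = 1699894433046281918452233150; 1699894433046281918452233150 < 1719070799748422591028658176? YES
  n = 4404: C(4404, 9) = 1703375445537161676647015880; 1703375445537161676647015880 < 1719070799748422591028658176? YES
  n = 4405: C(4405, 9) = 1706862792900636302463627150; 1706862792900636302463627150 < 1719070799748422591028658176? YES
  n = 4406: C(4406, 9) = 1710356485221788389505285700; 1710356485221788389505285700 < 1719070799748422591028658176? YES
  n = 4407: C(4407, 9) = 1713856532599459170657070050; 1713856532599459170657070050 < 1719070799748422591028658176? YES
  n = 4408: C(4408, 9) = 1717362945146264156457459600; 1717362945146264156457459600 < 1719070799748422591028658176? YES
  n = 4409: C(4409, 9) = 1720875732988608787686577131; 1720875732988608787686577131 < 1719070799748422591028658176? NO
  n = 4410: C(4410, 9) = 1724394906266704102180823710; 1724394906266704102180823710 < 1719070799748422591028658176? NO
The largest n with C(n, 9) < 1719070799748422591028658176 is n = 4408 (where E[X] = 35778394690547169926197075/35813974994758803979763712 ≈ 0.9990). Hence R_6(9) > 4408, i.e. R_6(9) ≥ 4409.

Largest n = 4408; hence R_6(9) > 4408.


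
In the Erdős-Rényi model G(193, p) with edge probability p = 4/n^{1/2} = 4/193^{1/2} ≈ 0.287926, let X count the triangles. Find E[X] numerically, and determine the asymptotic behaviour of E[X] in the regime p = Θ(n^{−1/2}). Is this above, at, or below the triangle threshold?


Number of potential triangles: C(193, 3) = 1179616.
Each occurs with probability p³ ≈ (0.287926)³ ≈ 2.38695378e-02.
By linearity: E[X] = C(193, 3)·p³ ≈ 1179616 · 2.38695378e-02 ≈ 28156.888759.
Since α = 1/2 < 1, p = c/n^{1/2} ≫ 1/n is above the triangle threshold p ~ 1/n. Asymptotically E[X] ~ (c³/6)·n^{3(1−α)} = (4³/6)·n^{1.5} → ∞; triangles are abundant w.h.p.

E[X] ≈ 28156.888759; in regime p = Θ(1/n^{1/2}) E[X] diverges (above the triangle threshold p ~ 1/n).


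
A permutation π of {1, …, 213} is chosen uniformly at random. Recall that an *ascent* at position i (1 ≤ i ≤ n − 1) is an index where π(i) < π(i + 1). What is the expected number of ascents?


Write X = Σ X_I over i = 1, …, 212, with X_I the indicator of one ascent.
There are 212 indicators.
For each fixed i, the pair (π(i), π(i+1)) is a uniformly random ordered pair of distinct values from {1, …, 213}; by symmetry P[π(i) < π(i+1)] = 1/2.
By linearity: E[X] = 212 · (1/2) = (213 − 1) · (1/2) = 106 ≈ 106.000.

E[X] = 106 = 106.000.


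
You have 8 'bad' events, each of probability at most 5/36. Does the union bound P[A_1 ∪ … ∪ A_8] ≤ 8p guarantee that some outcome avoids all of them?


Union bound: P[∪_{i=1}^{8} A_i] ≤ Σ_i P[A_i] ≤ 8·p = 8·(5/36) = 10/9.
Numerically: 10/9 ≈ 1.11111.
Is 10/9 < 1? NO.
Since the bound 10/9 is ≥ 1, the union bound is uninformative here; it does NOT by itself certify existence.

8·p = 10/9 ≈ 1.11111; existence NOT certified by the union bound.


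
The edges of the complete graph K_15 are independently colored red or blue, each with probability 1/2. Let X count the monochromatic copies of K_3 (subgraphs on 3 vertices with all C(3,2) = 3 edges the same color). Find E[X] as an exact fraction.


Let X = Σ_S X_S over the C(15, 3) = 455 subsets S of size 3, where X_S = 1 if the K_3 on S is monochromatic.
For a fixed S, the K_3 on S has C(3, 2) = 3 edges. P[all 3 edges red] = (1/2)^3, and likewise for blue, so P[monochromatic] = 2·(1/2)^3 = 2^{1 − 3} = 1/4.
By linearity: E[X] = C(15, 3) · 2^{1 − 3} = 455 · 1/4 = 455/4.
Numerically: E[X] ≈ 113.7500.

E[X] = C(15,3)·2^(1−C(3,2)) = 455/4 ≈ 113.7500.


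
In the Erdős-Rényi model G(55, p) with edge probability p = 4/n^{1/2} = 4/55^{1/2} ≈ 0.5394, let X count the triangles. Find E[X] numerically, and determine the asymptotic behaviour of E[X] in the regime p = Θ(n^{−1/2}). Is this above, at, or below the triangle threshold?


Number of potential triangles: C(55, 3) = 26235.
Each occurs with probability p³ ≈ (0.5394)³ ≈ 1.569047e-01.
By linearity: E[X] = C(55, 3)·p³ ≈ 26235 · 1.569047e-01 ≈ 4116.3947.
Since α = 1/2 < 1, p = c/n^{1/2} ≫ 1/n is above the triangle threshold p ~ 1/n. Asymptotically E[X] ~ (c³/6)·n^{3(1−α)} = (4³/6)·n^{1.5} → ∞; triangles are abundant w.h.p.

E[X] ≈ 4116.3947; in regime p = Θ(1/n^{1/2}) E[X] diverges (above the triangle threshold p ~ 1/n).


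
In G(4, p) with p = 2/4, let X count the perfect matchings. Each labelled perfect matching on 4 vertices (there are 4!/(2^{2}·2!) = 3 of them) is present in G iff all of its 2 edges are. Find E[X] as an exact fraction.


K_4 has 4!/(2^{2}·2!) = 3 labelled perfect matchings.
For each such perfect matching H, let X_H = 1 if all 2 edges of H are present in G. Then P[X_H = 1] = p^{2} = (1/2)^{2} = 1/4.
By linearity of expectation: E[X] = Σ_H E[X_H] = 3 · p^{2} = 3 · 1/4 = 3/4.
Numerically: E[X] ≈ 0.75.

E[X] = 3 · (1/2)^{2} = 3/4 ≈ 0.75.


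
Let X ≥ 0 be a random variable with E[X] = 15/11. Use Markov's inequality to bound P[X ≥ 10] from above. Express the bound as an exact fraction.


μ = E[X] = 15/11, a = 10.
Markov: P[X ≥ 10] ≤ μ/a = (15/11)/10 = 3/22.
Numerically: ≈ 0.13636.
(Since a = 10 > μ = 1.36364, the bound 3/22 is < 1 and informative.)

P[X ≥ 10] ≤ 3/22 ≈ 0.13636.


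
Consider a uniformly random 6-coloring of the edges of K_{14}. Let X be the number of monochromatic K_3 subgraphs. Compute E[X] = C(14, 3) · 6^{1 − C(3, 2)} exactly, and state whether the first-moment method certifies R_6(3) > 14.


E[X] = C(14, 3) · 6^{1 − 3} = 364 · 6^{−2} = 364/36.
As a reduced fraction: E[X] = 91/9 ≈ 10.1111.
Is E[X] < 1? NO.
Since E[X] ≥ 1, the first-moment bound is inconclusive at n = 14; it does NOT by itself certify R_6(3) > 14.

E[X] = 91/9 ≈ 10.1111; E[X] ≥ 1; first-moment method inconclusive here.


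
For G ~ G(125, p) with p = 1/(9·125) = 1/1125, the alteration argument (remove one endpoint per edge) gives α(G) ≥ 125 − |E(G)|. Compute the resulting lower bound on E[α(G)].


E[|E(G)|] = C(125, 2)·p = 7750 · (1/1125) = 62/9.
E[α(G)] ≥ n − E[|E(G)|] = 125 − 62/9 = 1063/9.
Numerically: ≈ 118.11111.
(This is only a lower bound; the true E[α(G)] may be larger.)

E[α(G)] ≥ 1063/9 ≈ 118.11111.


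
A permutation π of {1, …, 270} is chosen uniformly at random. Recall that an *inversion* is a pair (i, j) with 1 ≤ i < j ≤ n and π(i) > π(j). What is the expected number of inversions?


Write X = Σ X_I over the C(270, 2) = 36315 pairs i < j, with X_I the indicator of one inversion.
There are 36315 indicators.
For each fixed pair i < j, the values π(i) and π(j) are two distinct elements of {1, …, 270} in uniformly random order; by symmetry P[π(i) > π(j)] = 1/2.
By linearity: E[X] = 36315 · (1/2) = C(270, 2) · (1/2) = 36315/2 = 36315/2 ≈ 18157.500000.

E[X] = 36315/2 = 18157.500000.


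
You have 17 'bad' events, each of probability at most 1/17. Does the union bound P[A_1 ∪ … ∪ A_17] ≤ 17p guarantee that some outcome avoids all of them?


Union bound: P[∪_{i=1}^{17} A_i] ≤ Σ_i P[A_i] ≤ 17·p = 17·(1/17) = 1.
Numerically: 1 ≈ 1.0000000.
Is 1 < 1? NO.
Since the bound 1 is ≥ 1, the union bound is uninformative here; it does NOT by itself certify existence.

17·p = 1 ≈ 1.0000000; existence NOT certified by the union bound.


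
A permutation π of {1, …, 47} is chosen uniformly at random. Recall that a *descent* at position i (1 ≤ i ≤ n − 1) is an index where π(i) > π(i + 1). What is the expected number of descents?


Write X = Σ X_I over i = 1, …, 46, with X_I the indicator of one descent.
There are 46 indicators.
For each fixed i, the pair (π(i), π(i+1)) is a uniformly random ordered pair of distinct values from {1, …, 47}; by symmetry P[π(i) > π(i+1)] = 1/2.
By linearity: E[X] = 46 · (1/2) = (47 − 1) · (1/2) = 23 ≈ 23.00000.

E[X] = 23 = 23.00000.


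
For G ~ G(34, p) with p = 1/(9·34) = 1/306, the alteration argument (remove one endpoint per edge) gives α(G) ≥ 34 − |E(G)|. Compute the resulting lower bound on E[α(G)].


E[|E(G)|] = C(34, 2)·p = 561 · (1/306) = 11/6.
E[α(G)] ≥ n − E[|E(G)|] = 34 − 11/6 = 193/6.
Numerically: ≈ 32.167.
(This is only a lower bound; the true E[α(G)] may be larger.)

E[α(G)] ≥ 193/6 ≈ 32.167.


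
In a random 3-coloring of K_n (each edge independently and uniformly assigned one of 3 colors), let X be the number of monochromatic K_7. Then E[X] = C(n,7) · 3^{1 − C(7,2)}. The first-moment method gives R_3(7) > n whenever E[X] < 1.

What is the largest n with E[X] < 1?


We need C(n, 7) · 3^{1 − 21} < 1, i.e. C(n, 7) < 3^{21 − 1} = 3486784401.
Check values of n near the boundary:
  n = 77: C(77, 7) = 2404808340; 2404808340 < 3486784401? YES
  n = 78: C(78, 7) = 2641902120; 2641902120 < 3486784401? YES
  n = 79: C(79, 7) = 2898753715; 2898753715 < 3486784401? YES
  n = 80: C(80, 7) = 3176716400; 3176716400 < 3486784401? YES
  n = 81: C(81, 7) = 3477216600; 3477216600 < 3486784401? YES
  n = 82: C(82, 7) = 3801756816; 3801756816 < 3486784401? NO
  n = 83: C(83, 7) = 4151918628; 4151918628 < 3486784401? NO
The largest n with C(n, 7) < 3486784401 is n = 81 (where E[X] = 42928600/43046721 ≈ 0.997256). Hence R_3(7) > 81, i.e. R_3(7) ≥ 82.

Largest n = 81; hence R_3(7) > 81.


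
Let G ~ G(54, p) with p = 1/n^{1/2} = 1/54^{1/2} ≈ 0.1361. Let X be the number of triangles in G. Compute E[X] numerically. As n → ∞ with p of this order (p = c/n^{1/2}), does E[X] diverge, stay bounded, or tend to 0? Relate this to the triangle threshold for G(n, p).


Number of potential triangles: C(54, 3) = 24804.
Each occurs with probability p³ ≈ (0.1361)³ ≈ 2.520051e-03.
By linearity: E[X] = C(54, 3)·p³ ≈ 24804 · 2.520051e-03 ≈ 62.5073.
Since α = 1/2 < 1, p = c/n^{1/2} ≫ 1/n is above the triangle threshold p ~ 1/n. Asymptotically E[X] ~ (c³/6)·n^{3(1−α)} = (1³/6)·n^{1.5} → ∞; triangles are abundant w.h.p.

E[X] ≈ 62.5073; in regime p = Θ(1/n^{1/2}) E[X] diverges (above the triangle threshold p ~ 1/n).


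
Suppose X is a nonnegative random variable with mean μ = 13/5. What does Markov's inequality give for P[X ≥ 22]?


μ = E[X] = 13/5, a = 22.
Markov: P[X ≥ 22] ≤ μ/a = (13/5)/22 = 13/110.
Numerically: ≈ 0.118182.
(Since a = 22 > μ = 2.600000, the bound 13/110 is < 1 and informative.)

P[X ≥ 22] ≤ 13/110 ≈ 0.118182.


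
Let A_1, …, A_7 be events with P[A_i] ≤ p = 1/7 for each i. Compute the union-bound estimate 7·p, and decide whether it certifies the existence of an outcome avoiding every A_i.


Union bound: P[∪_{i=1}^{7} A_i] ≤ Σ_i P[A_i] ≤ 7·p = 7·(1/7) = 1.
Numerically: 1 ≈ 1.000.
Is 1 < 1? NO.
Since the bound 1 is ≥ 1, the union bound is uninformative here; it does NOT by itself certify existence.

7·p = 1 ≈ 1.000; existence NOT certified by the union bound.


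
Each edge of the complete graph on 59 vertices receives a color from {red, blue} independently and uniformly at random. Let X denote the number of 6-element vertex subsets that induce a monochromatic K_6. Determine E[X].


Let X = Σ_S X_S over the C(59, 6) = 45057474 subsets S of size 6, where X_S = 1 if the K_6 on S is monochromatic.
For a fixed S, the K_6 on S has C(6, 2) = 15 edges. P[all 15 edges red] = (1/2)^15, and likewise for blue, so P[monochromatic] = 2·(1/2)^15 = 2^{1 − 15} = 1/16384.
By linearity of expectation: E[X] = C(59, 6) · 2^{1 − 15} = 45057474 · 1/16384 = 22528737/8192.
Numerically: E[X] ≈ 2750.089966.

E[X] = C(59,6)·2^(1−C(6,2)) = 22528737/8192 ≈ 2750.089966.


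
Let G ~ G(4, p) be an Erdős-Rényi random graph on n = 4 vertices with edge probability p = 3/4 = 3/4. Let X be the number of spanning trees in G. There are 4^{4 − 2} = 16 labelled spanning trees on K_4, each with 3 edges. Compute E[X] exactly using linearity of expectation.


K_4 has 4^{4 − 2} = 16 labelled spanning trees.
For each such spanning tree H, let X_H = 1 if all 3 edges of H are present in G. Then P[X_H = 1] = p^{3} = (3/4)^{3} = 27/64.
By linearity of expectation: E[X] = Σ_H E[X_H] = 16 · p^{3} = 16 · 27/64 = 27/4.
Numerically: E[X] ≈ 6.75.

E[X] = 16 · (3/4)^{3} = 27/4 ≈ 6.75.


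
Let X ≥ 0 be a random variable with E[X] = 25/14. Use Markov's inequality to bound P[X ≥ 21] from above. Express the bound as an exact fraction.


μ = E[X] = 25/14, a = 21.
Markov: P[X ≥ 21] ≤ μ/a = (25/14)/21 = 25/294.
Numerically: ≈ 0.085034.
(Since a = 21 > μ = 1.785714, the bound 25/294 is < 1 and informative.)

P[X ≥ 21] ≤ 25/294 ≈ 0.085034.


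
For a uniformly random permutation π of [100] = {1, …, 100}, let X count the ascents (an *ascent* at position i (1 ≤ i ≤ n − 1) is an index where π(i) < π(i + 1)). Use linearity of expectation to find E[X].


Write X = Σ X_I over i = 1, …, 99, with X_I the indicator of one ascent.
There are 99 indicators.
For each fixed i, the pair (π(i), π(i+1)) is a uniformly random ordered pair of distinct values from {1, …, 100}; by symmetry P[π(i) < π(i+1)] = 1/2.
By linearity: E[X] = 99 · (1/2) = (100 − 1) · (1/2) = 99/2 ≈ 49.50000.

E[X] = 99/2 = 49.50000.


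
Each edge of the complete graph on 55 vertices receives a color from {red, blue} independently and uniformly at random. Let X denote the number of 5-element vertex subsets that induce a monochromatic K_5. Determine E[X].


Let X = Σ_S X_S over the C(55, 5) = 3478761 subsets S of size 5, where X_S = 1 if the K_5 on S is monochromatic.
For a fixed S, the K_5 on S has C(5, 2) = 10 edges. P[all 10 edges red] = (1/2)^10, and likewise for blue, so P[monochromatic] = 2·(1/2)^10 = 2^{1 − 10} = 1/512.
Summing: E[X] = C(55, 5) · 2^{1 − 10} = 3478761 · 1/512 = 3478761/512.
Numerically: E[X] ≈ 6794.455.

E[X] = C(55,5)·2^(1−C(5,2)) = 3478761/512 ≈ 6794.455.


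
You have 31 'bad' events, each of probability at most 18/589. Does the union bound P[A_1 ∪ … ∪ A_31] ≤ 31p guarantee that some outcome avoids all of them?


Union bound: P[∪_{i=1}^{31} A_i] ≤ Σ_i P[A_i] ≤ 31·p = 31·(18/589) = 18/19.
Numerically: 18/19 ≈ 0.9474.
Is 18/19 < 1? YES.
Since P[∪ A_i] ≤ 18/19 < 1, the complement has P[∩ A_i^c] ≥ 1 − 18/19 = 1/19 > 0, so some outcome avoids every A_i.

31·p = 18/19 ≈ 0.9474; existence CERTIFIED by the union bound.


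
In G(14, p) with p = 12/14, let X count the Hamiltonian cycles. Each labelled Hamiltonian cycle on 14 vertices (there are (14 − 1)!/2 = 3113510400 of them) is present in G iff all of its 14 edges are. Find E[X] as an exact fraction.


K_14 has (14 − 1)!/2 = 3113510400 labelled Hamiltonian cycles.
For each such Hamiltonian cycle H, let X_H = 1 if all 14 edges of H are present in G. Then P[X_H = 1] = p^{14} = (6/7)^{14} = 78364164096/678223072849.
By linearity of expectation: E[X] = Σ_H E[X_H] = 3113510400 · p^{14} = 3113510400 · 78364164096/678223072849 = 34855377128600371200/96889010407.
Numerically: E[X] ≈ 3.597e+08.

E[X] = 3113510400 · (6/7)^{14} = 34855377128600371200/96889010407 ≈ 3.597e+08.


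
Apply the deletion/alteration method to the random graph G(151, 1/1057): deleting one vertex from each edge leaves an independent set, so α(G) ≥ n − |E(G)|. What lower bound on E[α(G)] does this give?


E[|E(G)|] = C(151, 2)·p = 11325 · (1/1057) = 75/7.
E[α(G)] ≥ n − E[|E(G)|] = 151 − 75/7 = 982/7.
Numerically: ≈ 140.285714.
(This is only a lower bound; the true E[α(G)] may be larger.)

E[α(G)] ≥ 982/7 ≈ 140.285714.


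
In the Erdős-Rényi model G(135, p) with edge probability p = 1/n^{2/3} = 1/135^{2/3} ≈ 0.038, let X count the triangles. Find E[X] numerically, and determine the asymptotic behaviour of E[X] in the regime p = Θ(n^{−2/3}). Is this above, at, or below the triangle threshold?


Number of potential triangles: C(135, 3) = 400995.
Each occurs with probability p³ ≈ (0.038)³ ≈ 5.48697e-05.
By linearity: E[X] = C(135, 3)·p³ ≈ 400995 · 5.48697e-05 ≈ 22.002.
Since α = 2/3 < 1, p = c/n^{2/3} ≫ 1/n is above the triangle threshold p ~ 1/n. Asymptotically E[X] ~ (c³/6)·n^{3(1−α)} = (1³/6)·n^{1} → ∞; triangles are abundant w.h.p.

E[X] ≈ 22.002; in regime p = Θ(1/n^{2/3}) E[X] diverges (above the triangle threshold p ~ 1/n).


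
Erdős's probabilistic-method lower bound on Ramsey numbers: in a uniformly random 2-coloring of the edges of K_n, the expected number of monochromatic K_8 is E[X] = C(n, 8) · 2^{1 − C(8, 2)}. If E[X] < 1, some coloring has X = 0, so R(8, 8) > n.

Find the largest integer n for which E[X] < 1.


We need C(n, 8) · 2^{1 − 28} < 1, i.e. C(n, 8) < 2^{28 − 1} = 134217728.
Check values of n near the boundary:
  n = 38: C(38, 8) = 48903492; 48903492 < 134217728? YES
  n = 39: C(39, 8) = 61523748; 61523748 < 134217728? YES
  n = 40: C(40, 8) = 76904685; 76904685 < 134217728? YES
  n = 41: C(41, 8) = 95548245; 95548245 < 134217728? YES
  n = 42: C(42, 8) = 118030185; 118030185 < 134217728? YES
  n = 43: C(43, 8) = 145008513; 145008513 < 134217728? NO
  n = 44: C(44, 8) = 177232627; 177232627 < 134217728? NO
  n = 45: C(45, 8) = 215553195; 215553195 < 134217728? NO
The largest n with C(n, 8) < 134217728 is n = 42 (where E[X] = 118030185/134217728 ≈ 0.879). Hence R(8, 8) > 42, i.e. R(8, 8) ≥ 43.

Largest n = 42; hence R(8, 8) > 42.


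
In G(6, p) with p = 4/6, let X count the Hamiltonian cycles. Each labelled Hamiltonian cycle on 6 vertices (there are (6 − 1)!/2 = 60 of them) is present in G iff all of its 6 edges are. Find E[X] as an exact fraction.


K_6 has (6 − 1)!/2 = 60 labelled Hamiltonian cycles.
For each such Hamiltonian cycle H, let X_H = 1 if all 6 edges of H are present in G. Then P[X_H = 1] = p^{6} = (2/3)^{6} = 64/729.
By linearity: E[X] = Σ_H E[X_H] = 60 · p^{6} = 60 · 64/729 = 1280/243.
Numerically: E[X] ≈ 5.26749.

E[X] = 60 · (2/3)^{6} = 1280/243 ≈ 5.26749.


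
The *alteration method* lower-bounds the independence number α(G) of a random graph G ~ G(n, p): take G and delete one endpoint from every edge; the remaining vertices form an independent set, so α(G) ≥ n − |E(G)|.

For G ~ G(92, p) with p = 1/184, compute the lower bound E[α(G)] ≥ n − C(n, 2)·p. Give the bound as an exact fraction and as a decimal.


E[|E(G)|] = C(92, 2)·p = 4186 · (1/184) = 91/4.
E[α(G)] ≥ n − E[|E(G)|] = 92 − 91/4 = 277/4.
Numerically: ≈ 69.250000.
(This is only a lower bound; the true E[α(G)] may be larger.)

E[α(G)] ≥ 277/4 ≈ 69.250000.


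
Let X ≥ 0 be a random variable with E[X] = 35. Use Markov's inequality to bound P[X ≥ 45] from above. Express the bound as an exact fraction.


μ = E[X] = 35, a = 45.
Markov: P[X ≥ 45] ≤ μ/a = (35)/45 = 7/9.
Numerically: ≈ 0.777778.
(Since a = 45 > μ = 35.000000, the bound 7/9 is < 1 and informative.)

P[X ≥ 45] ≤ 7/9 ≈ 0.777778.


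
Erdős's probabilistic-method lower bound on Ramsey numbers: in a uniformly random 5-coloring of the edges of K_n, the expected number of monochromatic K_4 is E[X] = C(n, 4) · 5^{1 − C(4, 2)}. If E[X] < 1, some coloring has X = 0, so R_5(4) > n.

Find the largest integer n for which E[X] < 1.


We need C(n, 4) · 5^{1 − 6} < 1, i.e. C(n, 4) < 5^{6 − 1} = 3125.
Check values of n near the boundary:
  n = 13: C(13, 4) = 715; 715 < 3125? YES
  n = 14: C(14, 4) = 1001; 1001 < 3125? YES
  n = 15: C(15, 4) = 1365; 1365 < 3125? YES
  n = 16: C(16, 4) = 1820; 1820 < 3125? YES
  n = 17: C(17, 4) = 2380; 2380 < 3125? YES
  n = 18: C(18, 4) = 3060; 3060 < 3125? YES
  n = 19: C(19, 4) = 3876; 3876 < 3125? NO
The largest n with C(n, 4) < 3125 is n = 18 (where E[X] = 612/625 ≈ 0.979200). Hence R_5(4) > 18, i.e. R_5(4) ≥ 19.

Largest n = 18; hence R_5(4) > 18.


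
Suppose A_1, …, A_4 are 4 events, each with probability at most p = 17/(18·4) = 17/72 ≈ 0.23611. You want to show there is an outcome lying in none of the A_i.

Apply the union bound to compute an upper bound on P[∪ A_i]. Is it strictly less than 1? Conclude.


Union bound: P[∪_{i=1}^{4} A_i] ≤ Σ_i P[A_i] ≤ 4·p = 4·(17/72) = 17/18.
Numerically: 17/18 ≈ 0.94444.
Is 17/18 < 1? YES.
Since P[∪ A_i] ≤ 17/18 < 1, the complement has P[∩ A_i^c] ≥ 1 − 17/18 = 1/18 > 0, so some outcome avoids every A_i.

4·p = 17/18 ≈ 0.94444; existence CERTIFIED by the union bound.


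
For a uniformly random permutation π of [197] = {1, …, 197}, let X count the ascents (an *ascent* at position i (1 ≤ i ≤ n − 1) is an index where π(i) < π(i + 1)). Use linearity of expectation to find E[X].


Write X = Σ X_I over i = 1, …, 196, with X_I the indicator of one ascent.
There are 196 indicators.
For each fixed i, the pair (π(i), π(i+1)) is a uniformly random ordered pair of distinct values from {1, …, 197}; by symmetry P[π(i) < π(i+1)] = 1/2.
By linearity: E[X] = 196 · (1/2) = (197 − 1) · (1/2) = 98 ≈ 98.000000.

E[X] = 98 = 98.000000.


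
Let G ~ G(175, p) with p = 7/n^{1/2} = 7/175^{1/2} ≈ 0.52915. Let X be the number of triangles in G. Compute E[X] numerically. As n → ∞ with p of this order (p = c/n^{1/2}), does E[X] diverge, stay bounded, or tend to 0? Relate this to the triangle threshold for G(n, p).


Number of potential triangles: C(175, 3) = 877975.
Each occurs with probability p³ ≈ (0.52915)³ ≈ 1.48162073e-01.
By linearity: E[X] = C(175, 3)·p³ ≈ 877975 · 1.48162073e-01 ≈ 130082.596411.
Since α = 1/2 < 1, p = c/n^{1/2} ≫ 1/n is above the triangle threshold p ~ 1/n. Asymptotically E[X] ~ (c³/6)·n^{3(1−α)} = (7³/6)·n^{1.5} → ∞; triangles are abundant w.h.p.

E[X] ≈ 130082.596411; in regime p = Θ(1/n^{1/2}) E[X] diverges (above the triangle threshold p ~ 1/n).


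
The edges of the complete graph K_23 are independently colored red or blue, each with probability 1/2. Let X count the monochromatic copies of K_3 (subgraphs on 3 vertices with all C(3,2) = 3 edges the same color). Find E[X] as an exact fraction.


Let X = Σ_S X_S over the C(23, 3) = 1771 subsets S of size 3, where X_S = 1 if the K_3 on S is monochromatic.
For a fixed S, the K_3 on S has C(3, 2) = 3 edges. P[all 3 edges red] = (1/2)^3, and likewise for blue, so P[monochromatic] = 2·(1/2)^3 = 2^{1 − 3} = 1/4.
By linearity of expectation: E[X] = C(23, 3) · 2^{1 − 3} = 1771 · 1/4 = 1771/4.
Numerically: E[X] ≈ 442.750000.

E[X] = C(23,3)·2^(1−C(3,2)) = 1771/4 ≈ 442.750000.


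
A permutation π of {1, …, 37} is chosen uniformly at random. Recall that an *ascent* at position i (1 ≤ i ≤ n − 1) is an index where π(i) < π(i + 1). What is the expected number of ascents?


Write X = Σ X_I over i = 1, …, 36, with X_I the indicator of one ascent.
There are 36 indicators.
For each fixed i, the pair (π(i), π(i+1)) is a uniformly random ordered pair of distinct values from {1, …, 37}; by symmetry P[π(i) < π(i+1)] = 1/2.
By linearity: E[X] = 36 · (1/2) = (37 − 1) · (1/2) = 18 ≈ 18.0000.

E[X] = 18 = 18.0000.


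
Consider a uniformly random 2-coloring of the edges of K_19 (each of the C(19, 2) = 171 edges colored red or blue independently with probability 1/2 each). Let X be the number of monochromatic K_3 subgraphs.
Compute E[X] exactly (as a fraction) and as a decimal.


Let X = Σ_S X_S over the C(19, 3) = 969 subsets S of size 3, where X_S = 1 if the K_3 on S is monochromatic.
For a fixed S, the K_3 on S has C(3, 2) = 3 edges. P[all 3 edges red] = (1/2)^3, and likewise for blue, so P[monochromatic] = 2·(1/2)^3 = 2^{1 − 3} = 1/4.
By linearity of expectation: E[X] = C(19, 3) · 2^{1 − 3} = 969 · 1/4 = 969/4.
Numerically: E[X] ≈ 242.250.

E[X] = C(19,3)·2^(1−C(3,2)) = 969/4 ≈ 242.250.


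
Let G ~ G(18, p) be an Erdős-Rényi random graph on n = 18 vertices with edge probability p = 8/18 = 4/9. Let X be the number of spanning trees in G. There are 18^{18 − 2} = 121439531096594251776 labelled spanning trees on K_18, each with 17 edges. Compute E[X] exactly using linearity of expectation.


K_18 has 18^{18 − 2} = 121439531096594251776 labelled spanning trees.
For each such spanning tree H, let X_H = 1 if all 17 edges of H are present in G. Then P[X_H = 1] = p^{17} = (4/9)^{17} = 17179869184/16677181699666569.
Summing the indicators: E[X] = Σ_H E[X_H] = 121439531096594251776 · p^{17} = 121439531096594251776 · 17179869184/16677181699666569 = 1125899906842624/9.
Numerically: E[X] ≈ 1.25e+14.

E[X] = 121439531096594251776 · (4/9)^{17} = 1125899906842624/9 ≈ 1.25e+14.


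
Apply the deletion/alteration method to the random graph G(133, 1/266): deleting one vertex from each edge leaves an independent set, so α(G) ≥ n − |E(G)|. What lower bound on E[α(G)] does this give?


E[|E(G)|] = C(133, 2)·p = 8778 · (1/266) = 33.
E[α(G)] ≥ n − E[|E(G)|] = 133 − 33 = 100.
Numerically: ≈ 100.0000.
(This is only a lower bound; the true E[α(G)] may be larger.)

E[α(G)] ≥ 100 ≈ 100.0000.


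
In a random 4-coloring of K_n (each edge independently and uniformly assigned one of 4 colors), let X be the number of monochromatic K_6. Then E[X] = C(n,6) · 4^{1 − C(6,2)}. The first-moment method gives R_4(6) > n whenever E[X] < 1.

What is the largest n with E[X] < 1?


We need C(n, 6) · 4^{1 − 15} < 1, i.e. C(n, 6) < 4^{15 − 1} = 268435456.
Check values of n near the boundary:
  n = 76: C(76, 6) = 218618940; 218618940 < 268435456? YES
  n = 77: C(77, 6) = 237093780; 237093780 < 268435456? YES
  n = 78: C(78, 6) = 256851595; 256851595 < 268435456? YES
  n = 79: C(79, 6) = 277962685; 277962685 < 268435456? NO
  n = 80: C(80, 6) = 300500200; 300500200 < 268435456? NO
  n = 81: C(81, 6) = 324540216; 324540216 < 268435456? NO
The largest n with C(n, 6) < 268435456 is n = 78 (where E[X] = 256851595/268435456 ≈ 0.956847). Hence R_4(6) > 78, i.e. R_4(6) ≥ 79.

Largest n = 78; hence R_4(6) > 78.


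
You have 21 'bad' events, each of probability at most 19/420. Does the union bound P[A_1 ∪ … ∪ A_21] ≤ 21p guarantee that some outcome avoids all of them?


Union bound: P[∪_{i=1}^{21} A_i] ≤ Σ_i P[A_i] ≤ 21·p = 21·(19/420) = 19/20.
Numerically: 19/20 ≈ 0.950.
Is 19/20 < 1? YES.
Since P[∪ A_i] ≤ 19/20 < 1, the complement has P[∩ A_i^c] ≥ 1 − 19/20 = 1/20 > 0, so some outcome avoids every A_i.

21·p = 19/20 ≈ 0.950; existence CERTIFIED by the union bound.


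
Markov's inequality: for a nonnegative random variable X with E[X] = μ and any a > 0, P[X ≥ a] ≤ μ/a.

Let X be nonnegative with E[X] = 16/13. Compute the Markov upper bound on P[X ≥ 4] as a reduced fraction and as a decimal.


μ = E[X] = 16/13, a = 4.
Markov: P[X ≥ 4] ≤ μ/a = (16/13)/4 = 4/13.
Numerically: ≈ 0.308.
(Since a = 4 > μ = 1.231, the bound 4/13 is < 1 and informative.)

P[X ≥ 4] ≤ 4/13 ≈ 0.308.


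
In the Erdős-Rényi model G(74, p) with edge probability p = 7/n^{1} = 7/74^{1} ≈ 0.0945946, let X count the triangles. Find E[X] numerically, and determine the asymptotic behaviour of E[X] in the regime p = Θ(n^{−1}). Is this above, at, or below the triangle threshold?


Number of potential triangles: C(74, 3) = 64824.
Each occurs with probability p³ ≈ (0.0945946)³ ≈ 8.46445423e-04.
By linearity: E[X] = C(74, 3)·p³ ≈ 64824 · 8.46445423e-04 ≈ 54.869978.
Here α = 1, so p = 7/n is exactly at the triangle threshold p ~ 1/n. Asymptotically E[X] → c³/6 = 7³/6 = 343/6 ≈ 57.166667, a bounded constant. In this regime the triangle count is asymptotically Poisson(c³/6).

E[X] ≈ 54.869978; in regime p = Θ(1/n^{1}) E[X] stays bounded (at the triangle threshold p ~ 1/n).


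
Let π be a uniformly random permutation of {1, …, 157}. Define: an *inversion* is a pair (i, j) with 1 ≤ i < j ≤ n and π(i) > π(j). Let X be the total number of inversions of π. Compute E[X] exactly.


Write X = Σ X_I over the C(157, 2) = 12246 pairs i < j, with X_I the indicator of one inversion.
There are 12246 indicators.
For each fixed pair i < j, the values π(i) and π(j) are two distinct elements of {1, …, 157} in uniformly random order; by symmetry P[π(i) > π(j)] = 1/2.
By linearity: E[X] = 12246 · (1/2) = C(157, 2) · (1/2) = 12246/2 = 6123 ≈ 6123.0000.

E[X] = 6123 = 6123.0000.


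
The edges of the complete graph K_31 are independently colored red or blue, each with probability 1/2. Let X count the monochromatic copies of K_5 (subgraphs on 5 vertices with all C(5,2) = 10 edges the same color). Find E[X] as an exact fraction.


Let X = Σ_S X_S over the C(31, 5) = 169911 subsets S of size 5, where X_S = 1 if the K_5 on S is monochromatic.
For a fixed S, the K_5 on S has C(5, 2) = 10 edges. P[all 10 edges red] = (1/2)^10, and likewise for blue, so P[monochromatic] = 2·(1/2)^10 = 2^{1 − 10} = 1/512.
Summing: E[X] = C(31, 5) · 2^{1 − 10} = 169911 · 1/512 = 169911/512.
Numerically: E[X] ≈ 331.857422.

E[X] = C(31,5)·2^(1−C(5,2)) = 169911/512 ≈ 331.857422.


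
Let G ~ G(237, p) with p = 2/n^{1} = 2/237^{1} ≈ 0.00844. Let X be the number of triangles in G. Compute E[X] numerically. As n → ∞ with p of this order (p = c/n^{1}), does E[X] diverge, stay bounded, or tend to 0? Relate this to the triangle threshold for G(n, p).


Number of potential triangles: C(237, 3) = 2190670.
Each occurs with probability p³ ≈ (0.00844)³ ≈ 6.00959e-07.
By linearity: E[X] = C(237, 3)·p³ ≈ 2190670 · 6.00959e-07 ≈ 1.317.
Here α = 1, so p = 2/n is exactly at the triangle threshold p ~ 1/n. Asymptotically E[X] → c³/6 = 2³/6 = 4/3 ≈ 1.333, a bounded constant. In this regime the triangle count is asymptotically Poisson(c³/6).

E[X] ≈ 1.317; in regime p = Θ(1/n^{1}) E[X] stays bounded (at the triangle threshold p ~ 1/n).


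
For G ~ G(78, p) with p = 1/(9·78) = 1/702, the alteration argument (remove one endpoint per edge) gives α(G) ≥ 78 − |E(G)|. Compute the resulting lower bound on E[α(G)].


E[|E(G)|] = C(78, 2)·p = 3003 · (1/702) = 77/18.
E[α(G)] ≥ n − E[|E(G)|] = 78 − 77/18 = 1327/18.
Numerically: ≈ 73.722222.
(This is only a lower bound; the true E[α(G)] may be larger.)

E[α(G)] ≥ 1327/18 ≈ 73.722222.
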